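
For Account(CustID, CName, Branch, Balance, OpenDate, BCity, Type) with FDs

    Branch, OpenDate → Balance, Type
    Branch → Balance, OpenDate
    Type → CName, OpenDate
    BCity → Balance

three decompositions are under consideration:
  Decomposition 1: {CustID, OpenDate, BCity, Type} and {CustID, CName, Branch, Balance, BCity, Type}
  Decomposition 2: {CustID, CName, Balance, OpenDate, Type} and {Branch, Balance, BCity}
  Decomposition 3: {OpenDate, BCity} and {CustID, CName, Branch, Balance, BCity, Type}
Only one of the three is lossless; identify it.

Decomposition 1: common = {CustID, BCity, Type}, closure = {CustID, CName, Balance, OpenDate, BCity, Type} → lossless.
Decomposition 2: common = {Balance}, closure = {Balance} → lossy.
Decomposition 3: common = {BCity}, closure = {Balance, BCity} → lossy.

Decomposition 1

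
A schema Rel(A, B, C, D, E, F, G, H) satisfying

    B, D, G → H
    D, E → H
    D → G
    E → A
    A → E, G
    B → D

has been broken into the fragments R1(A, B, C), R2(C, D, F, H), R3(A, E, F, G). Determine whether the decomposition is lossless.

Chase test. Columns are A, B, C, D, E, F, G, H; row i has aⱼ where attribute j ∈ Ri, else bᵢⱼ.
Initial tableau (one row per fragment):
  row 1: a1 a2 a3 b14 b15 b16 b17 b18
  row 2: b21 b22 a3 a4 b25 a6 b27 a8
  row 3: a1 b32 b33 b34 a5 a6 a7 b38
Rows 1 and 3 agree on A; apply A→E, G and equate their E, G entries.
No row becomes fully distinguished — the join is lossy.

No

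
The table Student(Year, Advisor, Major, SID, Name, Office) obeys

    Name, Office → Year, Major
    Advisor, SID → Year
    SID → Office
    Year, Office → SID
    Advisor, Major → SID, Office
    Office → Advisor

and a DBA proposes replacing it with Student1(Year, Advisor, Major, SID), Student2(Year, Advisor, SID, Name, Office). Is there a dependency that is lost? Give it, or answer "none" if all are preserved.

Name, Office → Year, Major

Check Name, Office → Year, Major: no single fragment contains all of {Year, Major, Name, Office}, and the restricted closure of {Name, Office} across the fragments never reaches {Year, Major}.
Advisor, SID → Year is preserved.
SID → Office is preserved.
Year, Office → SID is preserved.
Advisor, Major → SID, Office is preserved.
Office → Advisor is preserved.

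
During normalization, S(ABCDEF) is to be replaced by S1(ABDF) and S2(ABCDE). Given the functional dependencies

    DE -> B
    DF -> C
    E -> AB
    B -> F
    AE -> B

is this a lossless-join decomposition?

Common attributes: S1 ∩ S2 = {ABD}.
Closure of {ABD}: B → F applies, adding F; DF → C applies, adding C. So (ABD)⁺ = {ABCDF}.
This closure contains every attribute of S1, so S1 ∩ S2 → S1. The join is lossless.

Yes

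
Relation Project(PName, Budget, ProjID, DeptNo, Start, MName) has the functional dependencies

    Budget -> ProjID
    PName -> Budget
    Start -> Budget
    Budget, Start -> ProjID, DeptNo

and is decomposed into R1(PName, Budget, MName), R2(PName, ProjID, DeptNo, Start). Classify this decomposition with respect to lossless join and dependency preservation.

Lossless test: (PName)⁺ = {PName, Budget, ProjID}, which is a superkey of neither fragment — lossy.
Dependency preservation: the restricted closure of {Budget} across the fragments never reaches {ProjID}, so Budget → ProjID cannot be enforced without a join — not preserved.

lossy and not dependency-preserving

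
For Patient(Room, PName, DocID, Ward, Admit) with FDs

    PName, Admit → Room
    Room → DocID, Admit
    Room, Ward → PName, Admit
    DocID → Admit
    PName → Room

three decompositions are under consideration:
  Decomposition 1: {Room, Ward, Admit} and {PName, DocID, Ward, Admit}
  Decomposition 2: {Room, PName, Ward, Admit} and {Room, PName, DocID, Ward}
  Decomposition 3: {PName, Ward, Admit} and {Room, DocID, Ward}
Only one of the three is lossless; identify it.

Decomposition 1: common = {Ward, Admit}, closure = {Ward, Admit} → lossy.
Decomposition 2: common = {Room, PName, Ward}, closure = {Room, PName, DocID, Ward, Admit} → lossless.
Decomposition 3: common = {Ward}, closure = {Ward} → lossy.

Decomposition 2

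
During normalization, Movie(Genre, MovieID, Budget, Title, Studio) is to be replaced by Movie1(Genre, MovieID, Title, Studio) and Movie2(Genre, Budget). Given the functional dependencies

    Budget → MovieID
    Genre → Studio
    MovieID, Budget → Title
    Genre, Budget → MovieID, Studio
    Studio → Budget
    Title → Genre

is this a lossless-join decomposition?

Common attributes: Movie1 ∩ Movie2 = {Genre}.
Closure of {Genre}: Genre → Studio applies, adding Studio; Studio → Budget applies, adding Budget; Budget → MovieID applies, adding MovieID; MovieID, Budget → Title applies, adding Title. So (Genre)⁺ = {Genre, MovieID, Budget, Title, Studio}.
This closure contains every attribute of Movie1, so Movie1 ∩ Movie2 → Movie1. The join is lossless.

Yes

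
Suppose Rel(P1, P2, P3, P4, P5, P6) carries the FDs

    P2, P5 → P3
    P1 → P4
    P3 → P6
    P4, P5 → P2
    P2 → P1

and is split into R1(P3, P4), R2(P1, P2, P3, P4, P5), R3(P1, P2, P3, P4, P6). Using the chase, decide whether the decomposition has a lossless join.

Yes

Chase test. Columns are P1, P2, P3, P4, P5, P6; row i has aⱼ where attribute j ∈ Ri, else bᵢⱼ.
Initial tableau (one row per fragment):
  row 1: b11 b12 a3 a4 b15 b16
  row 2: a1 a2 a3 a4 a5 b26
  row 3: a1 a2 a3 a4 b35 a6
Rows 1 and 2 agree on P3; apply P3→P6 and equate their P6 entries.
Rows 1 and 3 agree on P3; apply P3→P6 and equate their P6 entries.
Row 2 is now all distinguished symbols — the join is lossless.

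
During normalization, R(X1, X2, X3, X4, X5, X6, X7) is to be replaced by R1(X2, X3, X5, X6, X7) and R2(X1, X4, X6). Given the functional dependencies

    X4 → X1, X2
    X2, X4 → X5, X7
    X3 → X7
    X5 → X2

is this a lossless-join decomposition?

Common attributes: R1 ∩ R2 = {X6}.
No dependency enlarges {X6}, so (X6)⁺ = {X6}.
The closure contains neither all of R1 = {X2, X3, X5, X6, X7} nor all of R2 = {X1, X4, X6}, so the common attributes are not a superkey of either fragment. The join is lossy.

No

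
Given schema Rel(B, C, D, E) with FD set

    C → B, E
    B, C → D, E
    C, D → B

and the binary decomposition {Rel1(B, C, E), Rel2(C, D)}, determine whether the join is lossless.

Common attributes: Rel1 ∩ Rel2 = {C}.
Closure of {C}: C → B, E applies, adding B, E; B, C → D, E applies, adding D. So (C)⁺ = {B, C, D, E}.
This closure contains every attribute of Rel1, so Rel1 ∩ Rel2 → Rel1. The join is lossless.

Yes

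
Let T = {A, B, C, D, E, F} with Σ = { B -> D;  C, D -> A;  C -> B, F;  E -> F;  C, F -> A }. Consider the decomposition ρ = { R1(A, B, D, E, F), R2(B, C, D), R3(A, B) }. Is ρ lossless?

Chase test. Columns are A, B, C, D, E, F; row i has aⱼ where attribute j ∈ Ri, else bᵢⱼ.
Initial tableau (one row per fragment):
  row 1: a1 a2 b13 a4 a5 a6
  row 2: b21 a2 a3 a4 b25 b26
  row 3: a1 a2 b33 b34 b35 b36
Rows 1 and 3 agree on B; apply B→D and equate their D entries.
No row becomes fully distinguished — the join is lossy.

No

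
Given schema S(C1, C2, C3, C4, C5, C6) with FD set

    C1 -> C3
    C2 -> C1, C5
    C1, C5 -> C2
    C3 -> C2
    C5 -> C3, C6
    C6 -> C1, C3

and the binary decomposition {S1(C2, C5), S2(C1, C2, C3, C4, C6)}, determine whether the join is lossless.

Yes

Common attributes: S1 ∩ S2 = {C2}.
Closure of {C2}: C2 → C1, C5 applies, adding C1, C5; C5 → C3, C6 applies, adding C3, C6. So (C2)⁺ = {C1, C2, C3, C5, C6}.
This closure contains every attribute of S1, so S1 ∩ S2 → S1. The join is lossless.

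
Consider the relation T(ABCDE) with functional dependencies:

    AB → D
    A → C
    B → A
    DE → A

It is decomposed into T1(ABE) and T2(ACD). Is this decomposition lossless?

No

Common attributes: T1 ∩ T2 = {A}.
Closure of {A}: A → C applies, adding C. So (A)⁺ = {AC}.
The closure contains neither all of T1 = {ABE} nor all of T2 = {ACD}, so the common attributes are not a superkey of either fragment. The join is lossy.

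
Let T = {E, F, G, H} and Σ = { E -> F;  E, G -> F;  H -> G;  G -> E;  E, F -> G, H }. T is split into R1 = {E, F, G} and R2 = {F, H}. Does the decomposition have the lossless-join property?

Common attributes: R1 ∩ R2 = {F}.
No dependency enlarges {F}, so (F)⁺ = {F}.
The closure contains neither all of R1 = {E, F, G} nor all of R2 = {F, H}, so the common attributes are not a superkey of either fragment. The join is lossy.

No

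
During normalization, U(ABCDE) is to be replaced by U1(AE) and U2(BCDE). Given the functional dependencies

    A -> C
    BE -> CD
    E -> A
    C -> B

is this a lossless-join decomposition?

Common attributes: U1 ∩ U2 = {E}.
Closure of {E}: E → A applies, adding A; A → C applies, adding C; C → B applies, adding B; BE → CD applies, adding D. So (E)⁺ = {ABCDE}.
This closure contains every attribute of U1, so U1 ∩ U2 → U1. The join is lossless.

Yes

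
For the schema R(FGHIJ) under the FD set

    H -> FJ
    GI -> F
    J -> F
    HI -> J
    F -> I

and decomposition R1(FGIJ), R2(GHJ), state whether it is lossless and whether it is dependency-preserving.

lossless and dependency-preserving

Lossless test: (GJ)⁺ = {FGIJ}, which contains all of one fragment — lossless.
Dependency preservation: H → FJ; HI → J are not contained in any single fragment, but the restricted closure of each left-hand side across the fragments still reaches the right-hand side; the remaining FDs each lie inside some fragment. All dependencies are preserved.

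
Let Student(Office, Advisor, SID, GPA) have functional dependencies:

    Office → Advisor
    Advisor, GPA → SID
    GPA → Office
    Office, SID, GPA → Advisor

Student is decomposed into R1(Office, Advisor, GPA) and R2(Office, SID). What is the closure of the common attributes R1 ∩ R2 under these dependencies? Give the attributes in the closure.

Office, Advisor

R1 ∩ R2 = {Office}.
Office → Advisor applies, adding Advisor
Closure: {Office, Advisor}.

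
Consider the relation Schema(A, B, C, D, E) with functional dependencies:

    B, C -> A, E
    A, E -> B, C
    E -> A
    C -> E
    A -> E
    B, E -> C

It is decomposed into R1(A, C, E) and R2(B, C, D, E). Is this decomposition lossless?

Common attributes: R1 ∩ R2 = {C, E}.
Closure of {C, E}: E → A applies, adding A; A, E → B, C applies, adding B. So (C, E)⁺ = {A, B, C, E}.
This closure contains every attribute of R1, so R1 ∩ R2 → R1. The join is lossless.

Yes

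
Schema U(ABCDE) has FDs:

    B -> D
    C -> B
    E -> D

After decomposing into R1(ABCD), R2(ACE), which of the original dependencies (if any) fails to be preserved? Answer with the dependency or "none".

E -> D

Check E → D: no single fragment contains all of {DE}, and the restricted closure of {E} across the fragments never reaches {D}.
B → D is preserved.
C → B is preserved.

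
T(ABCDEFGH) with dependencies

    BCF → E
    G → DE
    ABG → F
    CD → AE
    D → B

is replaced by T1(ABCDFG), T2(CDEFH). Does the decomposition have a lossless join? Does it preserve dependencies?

Lossless test: (CDF)⁺ = {ABCDEF}, which is a superkey of neither fragment — lossy.
Dependency preservation: the restricted closure of {BCF} across the fragments never reaches {E}, so BCF → E cannot be enforced without a join — not preserved.

lossy and not dependency-preserving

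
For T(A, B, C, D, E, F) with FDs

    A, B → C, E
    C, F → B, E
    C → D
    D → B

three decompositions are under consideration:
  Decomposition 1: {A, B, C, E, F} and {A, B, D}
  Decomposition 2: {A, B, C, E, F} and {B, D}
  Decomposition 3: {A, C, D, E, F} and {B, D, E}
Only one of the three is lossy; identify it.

Decomposition 2

Decomposition 1: common = {A, B}, closure = {A, B, C, D, E} → lossless.
Decomposition 2: common = {B}, closure = {B} → lossy.
Decomposition 3: common = {D, E}, closure = {B, D, E} → lossless.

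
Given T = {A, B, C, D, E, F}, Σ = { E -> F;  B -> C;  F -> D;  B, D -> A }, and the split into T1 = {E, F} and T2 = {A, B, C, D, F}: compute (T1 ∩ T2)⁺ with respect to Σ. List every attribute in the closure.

D, F

T1 ∩ T2 = {F}.
F → D applies, adding D
Closure: {D, F}.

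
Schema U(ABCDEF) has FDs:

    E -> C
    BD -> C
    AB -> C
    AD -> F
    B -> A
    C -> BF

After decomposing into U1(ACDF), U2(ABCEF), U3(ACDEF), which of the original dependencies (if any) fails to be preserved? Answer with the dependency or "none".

none

E → C lies within U2.
BD → C: restricted closure across fragments reaches C.
AB → C lies within U2.
AD → F lies within U1.
B → A lies within U2.
C → BF lies within U2.
Every dependency is enforceable on the fragments, so the decomposition is dependency-preserving.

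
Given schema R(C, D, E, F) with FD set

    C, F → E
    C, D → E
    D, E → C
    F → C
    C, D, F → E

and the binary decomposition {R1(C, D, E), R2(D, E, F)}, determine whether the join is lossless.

Yes

Common attributes: R1 ∩ R2 = {D, E}.
Closure of {D, E}: D, E → C applies, adding C. So (D, E)⁺ = {C, D, E}.
This closure contains every attribute of R1, so R1 ∩ R2 → R1. The join is lossless.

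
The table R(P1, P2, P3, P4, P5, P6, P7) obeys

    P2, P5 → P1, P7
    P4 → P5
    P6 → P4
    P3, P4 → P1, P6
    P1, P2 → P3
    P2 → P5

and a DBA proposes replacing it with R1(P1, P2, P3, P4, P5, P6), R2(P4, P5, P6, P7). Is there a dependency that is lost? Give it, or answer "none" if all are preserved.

Check P2, P5 → P1, P7: no single fragment contains all of {P1, P2, P5, P7}, and the restricted closure of {P2, P5} across the fragments never reaches {P1, P7}.
P4 → P5 is preserved.
P6 → P4 is preserved.
P3, P4 → P1, P6 is preserved.
P1, P2 → P3 is preserved.
P2 → P5 is preserved.

P2, P5 → P1, P7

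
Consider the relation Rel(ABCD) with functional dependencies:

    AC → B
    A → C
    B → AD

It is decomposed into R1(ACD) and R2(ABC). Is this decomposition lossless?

Yes

Common attributes: R1 ∩ R2 = {AC}.
Closure of {AC}: AC → B applies, adding B; B → AD applies, adding D. So (AC)⁺ = {ABCD}.
This closure contains every attribute of R1, so R1 ∩ R2 → R1. The join is lossless.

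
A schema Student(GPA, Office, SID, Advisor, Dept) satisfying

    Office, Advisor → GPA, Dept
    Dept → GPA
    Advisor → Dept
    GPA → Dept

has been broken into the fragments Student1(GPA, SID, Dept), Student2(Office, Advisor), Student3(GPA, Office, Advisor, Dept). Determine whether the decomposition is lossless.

Chase test. Columns are GPA, Office, SID, Advisor, Dept; row i has aⱼ where attribute j ∈ Studenti, else bᵢⱼ.
Initial tableau (one row per fragment):
  row 1: a1 b12 a3 b14 a5
  row 2: b21 a2 b23 a4 b25
  row 3: a1 a2 b33 a4 a5
Rows 2 and 3 agree on Office, Advisor; apply Office, Advisor→GPA, Dept and equate their GPA, Dept entries.
No row becomes fully distinguished — the join is lossy.

No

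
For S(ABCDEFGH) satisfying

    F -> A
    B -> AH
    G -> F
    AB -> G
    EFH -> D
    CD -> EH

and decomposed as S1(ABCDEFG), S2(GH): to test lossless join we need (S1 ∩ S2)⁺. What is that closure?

S1 ∩ S2 = {G}.
G → F applies, adding F
F → A applies, adding A
Closure: {AFG}.

AFG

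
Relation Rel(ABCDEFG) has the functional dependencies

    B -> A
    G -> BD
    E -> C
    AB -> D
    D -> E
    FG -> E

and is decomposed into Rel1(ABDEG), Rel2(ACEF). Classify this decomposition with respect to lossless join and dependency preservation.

Lossless test: (AE)⁺ = {ACE}, which is a superkey of neither fragment — lossy.
Dependency preservation: FG → E is not contained in any single fragment, but the restricted closure of its left-hand side across the fragments still reaches the right-hand side; the remaining FDs each lie inside some fragment. All dependencies are preserved.

lossy but dependency-preserving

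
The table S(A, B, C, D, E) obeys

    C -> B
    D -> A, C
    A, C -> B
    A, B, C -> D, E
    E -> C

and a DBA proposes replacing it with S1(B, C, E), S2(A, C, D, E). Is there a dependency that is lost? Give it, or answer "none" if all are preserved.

none

C → B lies within S1.
D → A, C lies within S2.
A, C → B: restricted closure across fragments reaches B.
A, B, C → D, E: restricted closure across fragments reaches D, E.
E → C lies within S1.
Every dependency is enforceable on the fragments, so the decomposition is dependency-preserving.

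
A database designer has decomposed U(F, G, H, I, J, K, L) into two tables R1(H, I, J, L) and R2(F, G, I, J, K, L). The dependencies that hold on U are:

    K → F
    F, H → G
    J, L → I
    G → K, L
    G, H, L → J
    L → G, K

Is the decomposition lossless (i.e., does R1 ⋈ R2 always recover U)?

Yes

Common attributes: R1 ∩ R2 = {I, J, L}.
Closure of {I, J, L}: L → G, K applies, adding G, K; K → F applies, adding F. So (I, J, L)⁺ = {F, G, I, J, K, L}.
This closure contains every attribute of R2, so R1 ∩ R2 → R2. The join is lossless.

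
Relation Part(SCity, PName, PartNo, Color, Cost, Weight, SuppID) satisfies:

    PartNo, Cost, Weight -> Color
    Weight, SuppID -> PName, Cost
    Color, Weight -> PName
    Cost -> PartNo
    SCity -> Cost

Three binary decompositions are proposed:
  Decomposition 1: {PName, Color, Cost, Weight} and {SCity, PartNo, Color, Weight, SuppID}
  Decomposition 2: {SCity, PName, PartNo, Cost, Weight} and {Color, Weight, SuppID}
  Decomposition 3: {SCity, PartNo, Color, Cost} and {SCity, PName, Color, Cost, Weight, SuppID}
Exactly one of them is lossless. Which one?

Decomposition 3

Decomposition 1: common = {Color, Weight}, closure = {PName, Color, Weight} → lossy.
Decomposition 2: common = {Weight}, closure = {Weight} → lossy.
Decomposition 3: common = {SCity, Color, Cost}, closure = {SCity, PartNo, Color, Cost} → lossless.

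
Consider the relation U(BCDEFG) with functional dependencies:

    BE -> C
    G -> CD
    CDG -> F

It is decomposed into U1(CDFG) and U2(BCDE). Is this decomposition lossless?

Common attributes: U1 ∩ U2 = {CD}.
No dependency enlarges {CD}, so (CD)⁺ = {CD}.
The closure contains neither all of U1 = {CDFG} nor all of U2 = {BCDE}, so the common attributes are not a superkey of either fragment. The join is lossy.

No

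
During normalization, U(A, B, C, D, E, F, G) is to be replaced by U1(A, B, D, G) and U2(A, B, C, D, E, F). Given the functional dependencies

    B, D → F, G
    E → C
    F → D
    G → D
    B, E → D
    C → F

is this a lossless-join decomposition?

Yes

Common attributes: U1 ∩ U2 = {A, B, D}.
Closure of {A, B, D}: B, D → F, G applies, adding F, G. So (A, B, D)⁺ = {A, B, D, F, G}.
This closure contains every attribute of U1, so U1 ∩ U2 → U1. The join is lossless.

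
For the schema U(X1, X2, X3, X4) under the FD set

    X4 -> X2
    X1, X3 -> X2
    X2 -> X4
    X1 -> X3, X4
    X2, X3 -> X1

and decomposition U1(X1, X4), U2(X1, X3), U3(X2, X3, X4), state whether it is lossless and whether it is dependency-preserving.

lossless but not dependency-preserving

Lossless test (chase): Rows 1 and 3 agree on X4; apply X4→X2 and equate their X2 entries. Rows 1 and 2 agree on X1; apply X1→X3, X4 and equate their X3, X4 entries. Rows 1 and 3 agree on X2, X3; apply X2, X3→X1 and equate their X1 entries. Rows 1 and 2 agree on X4; apply X4→X2 and equate their X2 entries. Row 1 is now all distinguished symbols — the join is lossless.
Dependency preservation: the restricted closure of {X2, X3} across the fragments never reaches {X1}, so X2, X3 → X1 cannot be enforced without a join — not preserved.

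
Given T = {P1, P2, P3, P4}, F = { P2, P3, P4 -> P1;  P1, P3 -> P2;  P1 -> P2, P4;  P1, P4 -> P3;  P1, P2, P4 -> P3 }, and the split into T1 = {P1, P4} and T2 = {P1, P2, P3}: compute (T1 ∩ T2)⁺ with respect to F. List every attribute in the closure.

P1, P2, P3, P4

T1 ∩ T2 = {P1}.
P1 → P2, P4 applies, adding P2, P4
P1, P4 → P3 applies, adding P3
Closure: {P1, P2, P3, P4}.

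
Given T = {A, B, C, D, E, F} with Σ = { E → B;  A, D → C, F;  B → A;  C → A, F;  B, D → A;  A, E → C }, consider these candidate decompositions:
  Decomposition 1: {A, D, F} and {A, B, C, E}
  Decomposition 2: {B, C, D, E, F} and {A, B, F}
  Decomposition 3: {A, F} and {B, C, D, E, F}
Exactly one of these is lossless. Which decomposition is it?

Decomposition 1: common = {A}, closure = {A} → lossy.
Decomposition 2: common = {B, F}, closure = {A, B, F} → lossless.
Decomposition 3: common = {F}, closure = {F} → lossy.

Decomposition 2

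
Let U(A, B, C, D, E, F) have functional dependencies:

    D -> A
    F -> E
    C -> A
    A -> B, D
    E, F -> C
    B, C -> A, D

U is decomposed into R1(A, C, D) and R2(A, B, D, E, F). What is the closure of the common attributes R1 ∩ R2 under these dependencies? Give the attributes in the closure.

A, B, D

R1 ∩ R2 = {A, D}.
A → B, D applies, adding B
Closure: {A, B, D}.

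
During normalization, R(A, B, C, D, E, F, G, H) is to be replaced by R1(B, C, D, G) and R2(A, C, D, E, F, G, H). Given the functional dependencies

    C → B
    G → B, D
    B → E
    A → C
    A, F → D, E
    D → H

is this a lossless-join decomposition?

Common attributes: R1 ∩ R2 = {C, D, G}.
Closure of {C, D, G}: C → B applies, adding B; B → E applies, adding E; D → H applies, adding H. So (C, D, G)⁺ = {B, C, D, E, G, H}.
This closure contains every attribute of R1, so R1 ∩ R2 → R1. The join is lossless.

Yes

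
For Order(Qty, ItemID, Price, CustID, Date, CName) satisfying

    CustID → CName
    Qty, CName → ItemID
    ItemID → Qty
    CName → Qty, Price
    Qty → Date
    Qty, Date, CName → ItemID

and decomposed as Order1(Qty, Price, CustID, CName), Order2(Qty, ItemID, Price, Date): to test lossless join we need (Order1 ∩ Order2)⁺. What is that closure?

Order1 ∩ Order2 = {Qty, Price}.
Qty → Date applies, adding Date
Closure: {Qty, Price, Date}.

Qty, Price, Date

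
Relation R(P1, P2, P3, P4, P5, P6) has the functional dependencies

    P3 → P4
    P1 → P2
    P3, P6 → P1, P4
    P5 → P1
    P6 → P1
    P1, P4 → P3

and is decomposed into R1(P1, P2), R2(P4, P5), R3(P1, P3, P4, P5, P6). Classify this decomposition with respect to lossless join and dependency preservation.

lossless and dependency-preserving

Lossless test (chase): Rows 1 and 3 agree on P1; apply P1→P2 and equate their P2 entries. Rows 2 and 3 agree on P5; apply P5→P1 and equate their P1 entries. Rows 2 and 3 agree on P1, P4; apply P1, P4→P3 and equate their P3 entries. Rows 1 and 2 agree on P1; apply P1→P2 and equate their P2 entries. Row 3 is now all distinguished symbols — the join is lossless.
Dependency preservation: every FD's attributes lie within a single fragment, so each can be enforced locally — preserved.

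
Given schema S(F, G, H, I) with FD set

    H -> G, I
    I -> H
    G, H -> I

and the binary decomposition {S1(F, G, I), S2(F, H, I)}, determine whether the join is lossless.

Yes

Common attributes: S1 ∩ S2 = {F, I}.
Closure of {F, I}: I → H applies, adding H; H → G, I applies, adding G. So (F, I)⁺ = {F, G, H, I}.
This closure contains every attribute of S1, so S1 ∩ S2 → S1. The join is lossless.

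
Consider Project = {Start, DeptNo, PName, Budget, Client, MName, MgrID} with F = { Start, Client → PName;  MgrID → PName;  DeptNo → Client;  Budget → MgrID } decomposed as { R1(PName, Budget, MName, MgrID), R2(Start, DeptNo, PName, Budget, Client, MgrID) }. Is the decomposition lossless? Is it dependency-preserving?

Lossless test: (PName, Budget, MgrID)⁺ = {PName, Budget, MgrID}, which is a superkey of neither fragment — lossy.
Dependency preservation: every FD's attributes lie within a single fragment, so each can be enforced locally — preserved.

lossy but dependency-preserving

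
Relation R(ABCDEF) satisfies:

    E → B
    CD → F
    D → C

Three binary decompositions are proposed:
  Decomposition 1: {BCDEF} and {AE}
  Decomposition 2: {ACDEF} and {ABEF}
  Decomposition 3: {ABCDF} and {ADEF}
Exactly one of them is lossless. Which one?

Decomposition 2

Decomposition 1: common = {E}, closure = {BE} → lossy.
Decomposition 2: common = {AEF}, closure = {ABEF} → lossless.
Decomposition 3: common = {ADF}, closure = {ACDF} → lossy.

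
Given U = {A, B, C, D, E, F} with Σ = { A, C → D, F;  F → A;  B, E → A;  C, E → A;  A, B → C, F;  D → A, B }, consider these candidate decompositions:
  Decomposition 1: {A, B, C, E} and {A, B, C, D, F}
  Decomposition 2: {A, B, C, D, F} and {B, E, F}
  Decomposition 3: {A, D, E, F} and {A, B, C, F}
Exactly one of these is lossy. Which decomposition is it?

Decomposition 3

Decomposition 1: common = {A, B, C}, closure = {A, B, C, D, F} → lossless.
Decomposition 2: common = {B, F}, closure = {A, B, C, D, F} → lossless.
Decomposition 3: common = {A, F}, closure = {A, F} → lossy.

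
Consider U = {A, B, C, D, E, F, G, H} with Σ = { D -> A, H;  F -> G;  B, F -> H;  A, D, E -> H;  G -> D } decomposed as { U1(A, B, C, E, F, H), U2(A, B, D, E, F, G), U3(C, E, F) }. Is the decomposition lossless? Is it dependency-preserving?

Lossless test (chase): Rows 1 and 2 agree on F; apply F→G and equate their G entries. Rows 1 and 3 agree on F; apply F→G and equate their G entries. Rows 1 and 2 agree on B, F; apply B, F→H and equate their H entries. Rows 1 and 2 agree on G; apply G→D and equate their D entries. Rows 1 and 3 agree on G; apply G→D and equate their D entries. Rows 1 and 3 agree on D; apply D→A, H and equate their A, H entries. Row 1 is now all distinguished symbols — the join is lossless.
Dependency preservation: the restricted closure of {D} across the fragments never reaches {A, H}, so D → A, H cannot be enforced without a join — not preserved.

lossless but not dependency-preserving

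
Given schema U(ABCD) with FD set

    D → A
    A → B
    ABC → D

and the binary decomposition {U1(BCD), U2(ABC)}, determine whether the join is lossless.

No

Common attributes: U1 ∩ U2 = {BC}.
No dependency enlarges {BC}, so (BC)⁺ = {BC}.
The closure contains neither all of U1 = {BCD} nor all of U2 = {ABC}, so the common attributes are not a superkey of either fragment. The join is lossy.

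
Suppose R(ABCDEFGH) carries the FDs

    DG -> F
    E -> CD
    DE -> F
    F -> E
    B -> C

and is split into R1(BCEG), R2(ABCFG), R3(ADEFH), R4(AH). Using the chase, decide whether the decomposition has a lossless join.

No

Chase test. Columns are ABCDEFGH; row i has aⱼ where attribute j ∈ Ri, else bᵢⱼ.
Initial tableau (one row per fragment):
  row 1: b11 a2 a3 b14 a5 b16 a7 b18
  row 2: a1 a2 a3 b24 b25 a6 a7 b28
  row 3: a1 b32 b33 a4 a5 a6 b37 a8
  row 4: a1 b42 b43 b44 b45 b46 b47 a8
Rows 1 and 3 agree on E; apply E→CD and equate their CD entries.
Rows 1 and 3 agree on DE; apply DE→F and equate their F entries.
Rows 1 and 2 agree on F; apply F→E and equate their E entries.
Rows 1 and 2 agree on E; apply E→CD and equate their CD entries.
No row becomes fully distinguished — the join is lossy.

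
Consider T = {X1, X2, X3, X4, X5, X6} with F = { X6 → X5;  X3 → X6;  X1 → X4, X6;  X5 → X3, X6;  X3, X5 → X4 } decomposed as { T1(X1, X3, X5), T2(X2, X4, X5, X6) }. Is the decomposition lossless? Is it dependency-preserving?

lossy but dependency-preserving

Lossless test: (X5)⁺ = {X3, X4, X5, X6}, which is a superkey of neither fragment — lossy.
Dependency preservation: X3 → X6; X1 → X4, X6; X5 → X3, X6; X3, X5 → X4 are not contained in any single fragment, but the restricted closure of each left-hand side across the fragments still reaches the right-hand side; the remaining FDs each lie inside some fragment. All dependencies are preserved.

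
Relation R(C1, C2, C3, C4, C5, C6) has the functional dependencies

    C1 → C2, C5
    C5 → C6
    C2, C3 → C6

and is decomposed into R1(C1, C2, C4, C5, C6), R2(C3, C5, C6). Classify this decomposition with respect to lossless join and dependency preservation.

Lossless test: (C5, C6)⁺ = {C5, C6}, which is a superkey of neither fragment — lossy.
Dependency preservation: the restricted closure of {C2, C3} across the fragments never reaches {C6}, so C2, C3 → C6 cannot be enforced without a join — not preserved.

lossy and not dependency-preserving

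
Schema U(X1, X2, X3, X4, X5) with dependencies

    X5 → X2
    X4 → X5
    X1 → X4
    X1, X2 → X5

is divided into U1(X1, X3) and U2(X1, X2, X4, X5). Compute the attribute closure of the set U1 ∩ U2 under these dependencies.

U1 ∩ U2 = {X1}.
X1 → X4 applies, adding X4
X4 → X5 applies, adding X5
X5 → X2 applies, adding X2
Closure: {X1, X2, X4, X5}.

X1, X2, X4, X5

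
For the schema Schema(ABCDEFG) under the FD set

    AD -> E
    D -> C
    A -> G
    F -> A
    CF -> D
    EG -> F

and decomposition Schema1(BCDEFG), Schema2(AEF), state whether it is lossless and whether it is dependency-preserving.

lossless but not dependency-preserving

Lossless test: (EF)⁺ = {AEFG}, which contains all of one fragment — lossless.
Dependency preservation: the restricted closure of {AD} across the fragments never reaches {E}, so AD → E cannot be enforced without a join — not preserved.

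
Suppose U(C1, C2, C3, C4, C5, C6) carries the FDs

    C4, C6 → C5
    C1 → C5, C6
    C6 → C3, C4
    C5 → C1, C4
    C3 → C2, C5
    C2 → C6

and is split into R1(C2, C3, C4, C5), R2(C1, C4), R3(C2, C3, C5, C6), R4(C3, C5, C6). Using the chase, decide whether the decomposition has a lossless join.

No

Chase test. Columns are C1, C2, C3, C4, C5, C6; row i has aⱼ where attribute j ∈ Ri, else bᵢⱼ.
Initial tableau (one row per fragment):
  row 1: b11 a2 a3 a4 a5 b16
  row 2: a1 b22 b23 a4 b25 b26
  row 3: b31 a2 a3 b34 a5 a6
  row 4: b41 b42 a3 b44 a5 a6
Rows 3 and 4 agree on C6; apply C6→C3, C4 and equate their C3, C4 entries.
Rows 1 and 3 agree on C5; apply C5→C1, C4 and equate their C1, C4 entries.
Rows 1 and 4 agree on C5; apply C5→C1, C4 and equate their C1, C4 entries.
Rows 1 and 4 agree on C3; apply C3→C2, C5 and equate their C2, C5 entries.
Rows 1 and 3 agree on C2; apply C2→C6 and equate their C6 entries.
No row becomes fully distinguished — the join is lossy.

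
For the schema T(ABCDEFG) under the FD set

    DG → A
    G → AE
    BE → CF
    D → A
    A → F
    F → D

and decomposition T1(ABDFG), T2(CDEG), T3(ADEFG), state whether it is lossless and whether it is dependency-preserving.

lossy and not dependency-preserving

Lossless test (chase): Rows 1 and 2 agree on DG; apply DG→A and equate their A entries. Rows 1 and 2 agree on G; apply G→AE and equate their AE entries. Rows 1 and 2 agree on A; apply A→F and equate their F entries. No row becomes fully distinguished — the join is lossy.
Dependency preservation: the restricted closure of {BE} across the fragments never reaches {CF}, so BE → CF cannot be enforced without a join — not preserved.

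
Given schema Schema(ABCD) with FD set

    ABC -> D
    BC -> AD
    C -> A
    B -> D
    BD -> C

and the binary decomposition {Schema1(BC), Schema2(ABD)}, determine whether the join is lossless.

Common attributes: Schema1 ∩ Schema2 = {B}.
Closure of {B}: B → D applies, adding D; BD → C applies, adding C; BC → AD applies, adding A. So (B)⁺ = {ABCD}.
This closure contains every attribute of Schema1, so Schema1 ∩ Schema2 → Schema1. The join is lossless.

Yes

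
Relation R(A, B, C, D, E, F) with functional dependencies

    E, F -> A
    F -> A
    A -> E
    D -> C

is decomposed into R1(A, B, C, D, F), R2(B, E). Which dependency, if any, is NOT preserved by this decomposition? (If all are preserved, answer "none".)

A -> E

Check A → E: no single fragment contains all of {A, E}, and the restricted closure of {A} across the fragments never reaches {E}.
E, F → A is preserved.
F → A is preserved.
D → C is preserved.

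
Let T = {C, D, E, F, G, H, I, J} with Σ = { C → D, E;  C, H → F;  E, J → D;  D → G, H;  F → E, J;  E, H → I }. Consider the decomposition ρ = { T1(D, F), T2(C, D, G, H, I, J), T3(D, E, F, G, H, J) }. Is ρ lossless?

No

Chase test. Columns are C, D, E, F, G, H, I, J; row i has aⱼ where attribute j ∈ Ti, else bᵢⱼ.
Initial tableau (one row per fragment):
  row 1: b11 a2 b13 a4 b15 b16 b17 b18
  row 2: a1 a2 b23 b24 a5 a6 a7 a8
  row 3: b31 a2 a3 a4 a5 a6 b37 a8
Rows 1 and 2 agree on D; apply D→G, H and equate their G, H entries.
Rows 1 and 3 agree on F; apply F→E, J and equate their E, J entries.
Rows 1 and 3 agree on E, H; apply E, H→I and equate their I entries.
No row becomes fully distinguished — the join is lossy.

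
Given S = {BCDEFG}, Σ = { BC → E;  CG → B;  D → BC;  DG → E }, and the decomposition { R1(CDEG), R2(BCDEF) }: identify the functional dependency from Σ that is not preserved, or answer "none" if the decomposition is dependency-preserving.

Check CG → B: no single fragment contains all of {BCG}, and the restricted closure of {CG} across the fragments never reaches {B}.
BC → E is preserved.
D → BC is preserved.
DG → E is preserved.

CG → B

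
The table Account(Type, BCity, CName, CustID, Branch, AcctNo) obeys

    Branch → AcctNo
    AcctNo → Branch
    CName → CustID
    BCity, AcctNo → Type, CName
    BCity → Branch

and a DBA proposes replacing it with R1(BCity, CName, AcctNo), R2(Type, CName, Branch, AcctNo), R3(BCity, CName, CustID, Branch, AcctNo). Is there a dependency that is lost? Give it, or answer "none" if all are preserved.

BCity, AcctNo → Type, CName

Check BCity, AcctNo → Type, CName: no single fragment contains all of {Type, BCity, CName, AcctNo}, and the restricted closure of {BCity, AcctNo} across the fragments never reaches {Type, CName}.
Branch → AcctNo is preserved.
AcctNo → Branch is preserved.
CName → CustID is preserved.
BCity → Branch is preserved.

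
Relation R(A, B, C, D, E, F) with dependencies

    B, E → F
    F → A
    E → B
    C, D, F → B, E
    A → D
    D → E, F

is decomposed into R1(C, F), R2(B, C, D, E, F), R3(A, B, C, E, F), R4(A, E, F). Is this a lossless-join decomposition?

Chase test. Columns are A, B, C, D, E, F; row i has aⱼ where attribute j ∈ Ri, else bᵢⱼ.
Initial tableau (one row per fragment):
  row 1: b11 b12 a3 b14 b15 a6
  row 2: b21 a2 a3 a4 a5 a6
  row 3: a1 a2 a3 b34 a5 a6
  row 4: a1 b42 b43 b44 a5 a6
Rows 1 and 2 agree on F; apply F→A and equate their A entries.
Rows 1 and 3 agree on F; apply F→A and equate their A entries.
Rows 2 and 4 agree on E; apply E→B and equate their B entries.
Rows 1 and 2 agree on A; apply A→D and equate their D entries.
Rows 1 and 3 agree on A; apply A→D and equate their D entries.
Rows 1 and 4 agree on A; apply A→D and equate their D entries.
Rows 1 and 2 agree on D; apply D→E, F and equate their E, F entries.
Rows 1 and 2 agree on E; apply E→B and equate their B entries.
Row 1 is now all distinguished symbols — the join is lossless.

Yes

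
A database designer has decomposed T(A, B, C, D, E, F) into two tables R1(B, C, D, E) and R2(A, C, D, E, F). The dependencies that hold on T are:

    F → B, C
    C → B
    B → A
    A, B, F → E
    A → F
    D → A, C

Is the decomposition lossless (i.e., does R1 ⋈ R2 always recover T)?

Common attributes: R1 ∩ R2 = {C, D, E}.
Closure of {C, D, E}: C → B applies, adding B; B → A applies, adding A; A → F applies, adding F. So (C, D, E)⁺ = {A, B, C, D, E, F}.
This closure contains every attribute of R1, so R1 ∩ R2 → R1. The join is lossless.

Yes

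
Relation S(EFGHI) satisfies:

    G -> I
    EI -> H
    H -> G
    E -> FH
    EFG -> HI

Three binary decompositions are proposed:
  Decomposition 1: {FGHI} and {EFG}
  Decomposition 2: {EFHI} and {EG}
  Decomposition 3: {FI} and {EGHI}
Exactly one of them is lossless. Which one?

Decomposition 1: common = {FG}, closure = {FGI} → lossy.
Decomposition 2: common = {E}, closure = {EFGHI} → lossless.
Decomposition 3: common = {I}, closure = {I} → lossy.

Decomposition 2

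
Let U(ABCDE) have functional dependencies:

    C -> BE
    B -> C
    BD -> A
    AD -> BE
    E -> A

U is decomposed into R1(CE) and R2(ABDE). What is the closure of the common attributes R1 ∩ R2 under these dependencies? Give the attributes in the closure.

AE

R1 ∩ R2 = {E}.
E → A applies, adding A
Closure: {AE}.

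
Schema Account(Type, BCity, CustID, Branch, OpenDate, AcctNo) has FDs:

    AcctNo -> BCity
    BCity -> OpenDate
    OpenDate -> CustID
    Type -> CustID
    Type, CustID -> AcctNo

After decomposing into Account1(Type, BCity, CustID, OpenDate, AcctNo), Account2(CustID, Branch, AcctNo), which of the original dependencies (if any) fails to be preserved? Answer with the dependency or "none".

none

AcctNo → BCity lies within Account1.
BCity → OpenDate lies within Account1.
OpenDate → CustID lies within Account1.
Type → CustID lies within Account1.
Type, CustID → AcctNo lies within Account1.
Every dependency is enforceable on the fragments, so the decomposition is dependency-preserving.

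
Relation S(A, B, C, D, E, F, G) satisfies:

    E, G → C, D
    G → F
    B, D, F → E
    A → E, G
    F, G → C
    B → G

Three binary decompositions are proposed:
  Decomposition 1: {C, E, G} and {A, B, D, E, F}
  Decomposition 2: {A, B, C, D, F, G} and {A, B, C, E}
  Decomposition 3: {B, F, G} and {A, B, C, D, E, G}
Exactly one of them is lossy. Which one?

Decomposition 1

Decomposition 1: common = {E}, closure = {E} → lossy.
Decomposition 2: common = {A, B, C}, closure = {A, B, C, D, E, F, G} → lossless.
Decomposition 3: common = {B, G}, closure = {B, C, F, G} → lossless.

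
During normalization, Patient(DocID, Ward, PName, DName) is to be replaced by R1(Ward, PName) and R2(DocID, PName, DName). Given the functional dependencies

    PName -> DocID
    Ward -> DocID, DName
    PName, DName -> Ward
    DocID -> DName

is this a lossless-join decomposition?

Common attributes: R1 ∩ R2 = {PName}.
Closure of {PName}: PName → DocID applies, adding DocID; DocID → DName applies, adding DName; PName, DName → Ward applies, adding Ward. So (PName)⁺ = {DocID, Ward, PName, DName}.
This closure contains every attribute of R1, so R1 ∩ R2 → R1. The join is lossless.

Yes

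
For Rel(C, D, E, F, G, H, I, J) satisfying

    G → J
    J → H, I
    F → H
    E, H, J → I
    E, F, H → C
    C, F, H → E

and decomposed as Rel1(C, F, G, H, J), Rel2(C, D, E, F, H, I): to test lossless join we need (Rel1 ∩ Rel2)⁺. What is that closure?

Rel1 ∩ Rel2 = {C, F, H}.
C, F, H → E applies, adding E
Closure: {C, E, F, H}.

C, E, F, H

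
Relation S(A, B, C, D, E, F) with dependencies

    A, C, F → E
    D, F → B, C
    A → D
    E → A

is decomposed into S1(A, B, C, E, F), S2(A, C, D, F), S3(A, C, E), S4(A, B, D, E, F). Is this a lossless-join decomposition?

Yes

Chase test. Columns are A, B, C, D, E, F; row i has aⱼ where attribute j ∈ Si, else bᵢⱼ.
Initial tableau (one row per fragment):
  row 1: a1 a2 a3 b14 a5 a6
  row 2: a1 b22 a3 a4 b25 a6
  row 3: a1 b32 a3 b34 a5 b36
  row 4: a1 a2 b43 a4 a5 a6
Rows 1 and 2 agree on A, C, F; apply A, C, F→E and equate their E entries.
Rows 2 and 4 agree on D, F; apply D, F→B, C and equate their B, C entries.
Rows 1 and 2 agree on A; apply A→D and equate their D entries.
Rows 1 and 3 agree on A; apply A→D and equate their D entries.
Row 1 is now all distinguished symbols — the join is lossless.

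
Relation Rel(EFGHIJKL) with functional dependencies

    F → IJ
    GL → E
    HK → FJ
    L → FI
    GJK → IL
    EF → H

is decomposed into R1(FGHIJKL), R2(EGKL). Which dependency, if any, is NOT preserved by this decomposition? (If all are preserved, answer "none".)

EF → H

Check EF → H: no single fragment contains all of {EFH}, and the restricted closure of {EF} across the fragments never reaches {H}.
F → IJ is preserved.
GL → E is preserved.
HK → FJ is preserved.
L → FI is preserved.
GJK → IL is preserved.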